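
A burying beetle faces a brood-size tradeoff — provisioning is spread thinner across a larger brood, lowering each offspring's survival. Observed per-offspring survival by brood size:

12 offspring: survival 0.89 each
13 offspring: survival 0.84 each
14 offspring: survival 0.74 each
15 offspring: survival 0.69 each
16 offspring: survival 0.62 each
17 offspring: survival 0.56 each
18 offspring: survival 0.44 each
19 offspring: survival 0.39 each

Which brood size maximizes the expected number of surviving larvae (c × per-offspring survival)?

Expected surviving larvae = c × s(c):
  c=12: 12 × 0.89 = 10.680
  c=13: 13 × 0.84 = 10.920
  c=14: 14 × 0.74 = 10.360
  c=15: 15 × 0.69 = 10.350
  c=16: 16 × 0.62 = 9.920
  c=17: 17 × 0.56 = 9.520
  c=18: 18 × 0.44 = 7.920
  c=19: 19 × 0.39 = 7.410
Maximum at c = 13 (10.920 surviving larvae).

13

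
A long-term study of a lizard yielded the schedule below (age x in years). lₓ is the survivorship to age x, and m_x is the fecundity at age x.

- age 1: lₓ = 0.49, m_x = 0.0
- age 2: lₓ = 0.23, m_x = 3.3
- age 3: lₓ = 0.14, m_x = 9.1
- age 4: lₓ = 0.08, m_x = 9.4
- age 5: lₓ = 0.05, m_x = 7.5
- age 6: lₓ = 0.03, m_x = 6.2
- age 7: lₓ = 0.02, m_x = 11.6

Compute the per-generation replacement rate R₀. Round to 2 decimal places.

R₀ = Σ lₓ m_x:
  age 1: 0.49 × 0.0 = 0.0000
  age 2: 0.23 × 3.3 = 0.7590
  age 3: 0.14 × 9.1 = 1.2740
  age 4: 0.08 × 9.4 = 0.7520
  age 5: 0.05 × 7.5 = 0.3750
  age 6: 0.03 × 6.2 = 0.1860
  age 7: 0.02 × 11.6 = 0.2320
R₀ = 0.0000 + 0.7590 + 1.2740 + 0.7520 + 0.3750 + 0.1860 + 0.2320 = 3.5780

3.58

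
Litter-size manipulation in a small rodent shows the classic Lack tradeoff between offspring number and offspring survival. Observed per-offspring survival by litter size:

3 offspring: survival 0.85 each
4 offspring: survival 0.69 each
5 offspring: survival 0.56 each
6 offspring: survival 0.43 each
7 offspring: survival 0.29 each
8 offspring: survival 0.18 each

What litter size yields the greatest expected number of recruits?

5

Expected recruits = c × s(c):
  c=3: 3 × 0.85 = 2.550
  c=4: 4 × 0.69 = 2.760
  c=5: 5 × 0.56 = 2.800
  c=6: 6 × 0.43 = 2.580
  c=7: 7 × 0.29 = 2.030
  c=8: 8 × 0.18 = 1.440
Maximum at c = 5 (2.800 recruits).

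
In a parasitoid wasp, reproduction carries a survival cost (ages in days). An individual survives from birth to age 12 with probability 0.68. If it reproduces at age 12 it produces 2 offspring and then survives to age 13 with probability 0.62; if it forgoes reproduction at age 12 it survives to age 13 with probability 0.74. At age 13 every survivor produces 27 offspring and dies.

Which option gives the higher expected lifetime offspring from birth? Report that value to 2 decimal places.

breed at age 12: R₀ = 0.68 × (2 + 0.62 × 27) = 0.68 × 18.7400 = 12.7432
delay to age 13: R₀ = 0.68 × (0.74 × 27) = 0.68 × 19.9800 = 13.5864
Higher: delay to age 13 (13.5864).

13.59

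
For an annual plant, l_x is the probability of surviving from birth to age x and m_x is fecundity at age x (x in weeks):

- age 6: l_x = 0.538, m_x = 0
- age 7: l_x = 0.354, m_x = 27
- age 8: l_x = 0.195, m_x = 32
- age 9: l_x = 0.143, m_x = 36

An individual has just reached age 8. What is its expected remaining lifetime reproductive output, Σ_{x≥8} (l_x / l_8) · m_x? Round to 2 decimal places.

58.40

l_8 = 0.195. Conditional survival from age 8 to x is l_x / l_8.
  x=8: (0.195/0.195) × 32 = 32.0000
  x=9: (0.143/0.195) × 36 = 26.4000
Sum = 32.0000 + 26.4000 = 58.4000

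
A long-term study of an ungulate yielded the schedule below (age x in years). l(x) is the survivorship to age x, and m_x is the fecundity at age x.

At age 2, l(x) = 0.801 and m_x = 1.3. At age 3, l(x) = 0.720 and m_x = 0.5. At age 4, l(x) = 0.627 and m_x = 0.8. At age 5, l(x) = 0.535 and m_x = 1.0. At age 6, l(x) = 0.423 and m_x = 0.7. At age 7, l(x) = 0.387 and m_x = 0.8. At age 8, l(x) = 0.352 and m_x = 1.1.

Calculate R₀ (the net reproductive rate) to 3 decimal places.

R₀ = Σ l(x) m_x:
  age 2: 0.801 × 1.3 = 1.0413
  age 3: 0.720 × 0.5 = 0.3600
  age 4: 0.627 × 0.8 = 0.5016
  age 5: 0.535 × 1.0 = 0.5350
  age 6: 0.423 × 0.7 = 0.2961
  age 7: 0.387 × 0.8 = 0.3096
  age 8: 0.352 × 1.1 = 0.3872
R₀ = 1.0413 + 0.3600 + 0.5016 + 0.5350 + 0.2961 + 0.3096 + 0.3872 = 3.4308

3.431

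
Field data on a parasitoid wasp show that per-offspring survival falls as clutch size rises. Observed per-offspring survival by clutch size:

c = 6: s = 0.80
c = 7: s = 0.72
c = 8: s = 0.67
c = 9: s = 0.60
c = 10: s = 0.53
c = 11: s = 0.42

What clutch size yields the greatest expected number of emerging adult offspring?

Expected emerging adult offspring = c × s(c):
  c=6: 6 × 0.80 = 4.800
  c=7: 7 × 0.72 = 5.040
  c=8: 8 × 0.67 = 5.360
  c=9: 9 × 0.60 = 5.400
  c=10: 10 × 0.53 = 5.300
  c=11: 11 × 0.42 = 4.620
Maximum at c = 9 (5.400 emerging adult offspring).

9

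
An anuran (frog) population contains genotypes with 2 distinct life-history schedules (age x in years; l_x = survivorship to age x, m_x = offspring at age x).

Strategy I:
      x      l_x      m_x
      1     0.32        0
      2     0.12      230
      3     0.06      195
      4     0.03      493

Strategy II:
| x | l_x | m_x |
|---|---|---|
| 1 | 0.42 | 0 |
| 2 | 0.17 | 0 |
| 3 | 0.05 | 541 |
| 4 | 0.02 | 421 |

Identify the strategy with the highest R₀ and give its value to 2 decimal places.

Strategy I: R₀ = 0.32×0 + 0.12×230 + 0.06×195 + 0.03×493 = 54.0900
Strategy II: R₀ = 0.42×0 + 0.17×0 + 0.05×541 + 0.02×421 = 35.4700
Highest R₀: strategy I with 54.0900.

54.09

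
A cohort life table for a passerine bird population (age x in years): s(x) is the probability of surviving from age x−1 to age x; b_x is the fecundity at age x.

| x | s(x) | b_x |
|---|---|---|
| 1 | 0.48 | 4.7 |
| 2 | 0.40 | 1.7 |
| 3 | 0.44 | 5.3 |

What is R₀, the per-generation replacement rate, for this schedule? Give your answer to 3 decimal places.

Survivorship from birth: l_x = s_1·s_2·…·s_x.
  l_1 = 0.48000
  l_2 = 0.19200
  l_3 = 0.08448
R₀ = Σ l_x b_x:
  age 1: 0.48000 × 4.7 = 2.2560
  age 2: 0.19200 × 1.7 = 0.3264
  age 3: 0.08448 × 5.3 = 0.4477
R₀ = 2.2560 + 0.3264 + 0.4477 = 3.0301

3.030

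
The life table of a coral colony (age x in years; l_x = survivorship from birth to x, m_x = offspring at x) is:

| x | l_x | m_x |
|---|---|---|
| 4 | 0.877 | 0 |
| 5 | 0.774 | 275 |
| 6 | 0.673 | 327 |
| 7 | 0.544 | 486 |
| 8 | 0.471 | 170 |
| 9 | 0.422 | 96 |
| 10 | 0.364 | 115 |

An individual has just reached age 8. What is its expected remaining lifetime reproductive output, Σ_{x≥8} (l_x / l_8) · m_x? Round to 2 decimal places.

l_8 = 0.471. Conditional survival from age 8 to x is l_x / l_8.
  x=8: (0.471/0.471) × 170 = 170.0000
  x=9: (0.422/0.471) × 96 = 86.0127
  x=10: (0.364/0.471) × 115 = 88.8747
Sum = 170.0000 + 86.0127 + 88.8747 = 344.8875

344.89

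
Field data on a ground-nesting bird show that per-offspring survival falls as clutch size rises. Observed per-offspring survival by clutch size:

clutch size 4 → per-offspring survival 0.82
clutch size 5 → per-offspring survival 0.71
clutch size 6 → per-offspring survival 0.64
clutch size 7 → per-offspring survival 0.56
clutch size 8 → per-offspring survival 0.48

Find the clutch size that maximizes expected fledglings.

7

Expected fledglings = c × s(c):
  c=4: 4 × 0.82 = 3.280
  c=5: 5 × 0.71 = 3.550
  c=6: 6 × 0.64 = 3.840
  c=7: 7 × 0.56 = 3.920
  c=8: 8 × 0.48 = 3.840
Maximum at c = 7 (3.920 fledglings).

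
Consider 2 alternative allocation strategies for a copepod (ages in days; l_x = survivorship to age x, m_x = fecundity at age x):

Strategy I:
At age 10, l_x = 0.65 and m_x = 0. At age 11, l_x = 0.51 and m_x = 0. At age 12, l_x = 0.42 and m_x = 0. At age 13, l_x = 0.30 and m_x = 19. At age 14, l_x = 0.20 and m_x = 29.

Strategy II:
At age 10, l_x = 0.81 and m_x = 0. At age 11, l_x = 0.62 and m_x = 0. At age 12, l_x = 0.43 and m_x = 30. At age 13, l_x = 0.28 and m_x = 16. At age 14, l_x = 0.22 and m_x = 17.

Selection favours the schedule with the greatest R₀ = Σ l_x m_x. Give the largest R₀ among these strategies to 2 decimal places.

Strategy I: R₀ = 0.65×0 + 0.51×0 + 0.42×0 + 0.30×19 + 0.20×29 = 11.5000
Strategy II: R₀ = 0.81×0 + 0.62×0 + 0.43×30 + 0.28×16 + 0.22×17 = 21.1200
Highest R₀: strategy II with 21.1200.

21.12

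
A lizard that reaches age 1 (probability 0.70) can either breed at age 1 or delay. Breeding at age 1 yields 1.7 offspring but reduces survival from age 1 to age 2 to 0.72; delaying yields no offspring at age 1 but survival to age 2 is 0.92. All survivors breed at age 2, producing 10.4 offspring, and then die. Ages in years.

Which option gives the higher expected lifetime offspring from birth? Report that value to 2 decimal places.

6.70

breed at age 1: R₀ = 0.70 × (1.7 + 0.72 × 10.4) = 0.70 × 9.1880 = 6.4316
delay to age 2: R₀ = 0.70 × (0.92 × 10.4) = 0.70 × 9.5680 = 6.6976
Higher: delay to age 2 (6.6976).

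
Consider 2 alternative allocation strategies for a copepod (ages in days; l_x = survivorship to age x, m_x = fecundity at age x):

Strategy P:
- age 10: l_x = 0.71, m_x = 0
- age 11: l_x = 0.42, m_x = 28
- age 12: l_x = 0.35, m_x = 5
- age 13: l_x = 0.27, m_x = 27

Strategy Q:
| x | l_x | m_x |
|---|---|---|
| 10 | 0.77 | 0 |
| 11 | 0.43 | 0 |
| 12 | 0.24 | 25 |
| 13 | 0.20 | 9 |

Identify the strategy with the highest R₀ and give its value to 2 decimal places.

20.80

Strategy P: R₀ = 0.71×0 + 0.42×28 + 0.35×5 + 0.27×27 = 20.8000
Strategy Q: R₀ = 0.77×0 + 0.43×0 + 0.24×25 + 0.20×9 = 7.8000
Highest R₀: strategy P with 20.8000.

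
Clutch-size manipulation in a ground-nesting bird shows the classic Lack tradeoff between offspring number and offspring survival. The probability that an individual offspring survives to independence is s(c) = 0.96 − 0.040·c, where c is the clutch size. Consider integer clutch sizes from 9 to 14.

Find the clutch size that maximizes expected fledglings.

Expected fledglings = c × s(c):
  c=9: 9 × 0.600 = 5.400
  c=10: 10 × 0.560 = 5.600
  c=11: 11 × 0.520 = 5.720
  c=12: 12 × 0.480 = 5.760
  c=13: 13 × 0.440 = 5.720
  c=14: 14 × 0.400 = 5.600
Maximum at c = 12 (5.760 fledglings).

12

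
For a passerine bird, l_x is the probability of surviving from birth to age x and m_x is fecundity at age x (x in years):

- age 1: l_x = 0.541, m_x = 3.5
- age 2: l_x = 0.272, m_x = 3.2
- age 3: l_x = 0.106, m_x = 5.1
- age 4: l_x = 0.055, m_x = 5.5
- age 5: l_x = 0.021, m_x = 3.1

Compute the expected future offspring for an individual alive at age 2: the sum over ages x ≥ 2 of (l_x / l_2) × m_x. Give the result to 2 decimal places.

6.54

l_2 = 0.272. Conditional survival from age 2 to x is l_x / l_2.
  x=2: (0.272/0.272) × 3.2 = 3.2000
  x=3: (0.106/0.272) × 5.1 = 1.9875
  x=4: (0.055/0.272) × 5.5 = 1.1121
  x=5: (0.021/0.272) × 3.1 = 0.2393
Sum = 3.2000 + 1.9875 + 1.1121 + 0.2393 = 6.5390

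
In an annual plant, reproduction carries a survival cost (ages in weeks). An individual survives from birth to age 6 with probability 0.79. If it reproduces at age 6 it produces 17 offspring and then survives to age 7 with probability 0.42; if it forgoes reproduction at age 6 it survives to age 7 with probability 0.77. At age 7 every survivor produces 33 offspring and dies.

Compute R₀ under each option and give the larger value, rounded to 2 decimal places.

breed at age 6: R₀ = 0.79 × (17 + 0.42 × 33) = 0.79 × 30.8600 = 24.3794
delay to age 7: R₀ = 0.79 × (0.77 × 33) = 0.79 × 25.4100 = 20.0739
Higher: breed at age 6 (24.3794).

24.38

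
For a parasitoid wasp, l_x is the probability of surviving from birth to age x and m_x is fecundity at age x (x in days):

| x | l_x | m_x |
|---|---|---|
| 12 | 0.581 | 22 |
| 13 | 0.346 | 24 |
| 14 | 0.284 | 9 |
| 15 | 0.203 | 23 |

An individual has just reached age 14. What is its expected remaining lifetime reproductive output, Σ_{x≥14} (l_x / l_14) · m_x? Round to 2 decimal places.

25.44

l_14 = 0.284. Conditional survival from age 14 to x is l_x / l_14.
  x=14: (0.284/0.284) × 9 = 9.0000
  x=15: (0.203/0.284) × 23 = 16.4401
Sum = 9.0000 + 16.4401 = 25.4401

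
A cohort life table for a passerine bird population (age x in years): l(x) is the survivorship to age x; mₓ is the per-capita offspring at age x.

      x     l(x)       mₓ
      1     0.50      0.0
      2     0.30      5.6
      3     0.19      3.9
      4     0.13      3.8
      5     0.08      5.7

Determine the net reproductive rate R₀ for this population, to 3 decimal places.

R₀ = Σ l(x) mₓ:
  age 1: 0.50 × 0.0 = 0.0000
  age 2: 0.30 × 5.6 = 1.6800
  age 3: 0.19 × 3.9 = 0.7410
  age 4: 0.13 × 3.8 = 0.4940
  age 5: 0.08 × 5.7 = 0.4560
R₀ = 0.0000 + 1.6800 + 0.7410 + 0.4940 + 0.4560 = 3.3710

3.371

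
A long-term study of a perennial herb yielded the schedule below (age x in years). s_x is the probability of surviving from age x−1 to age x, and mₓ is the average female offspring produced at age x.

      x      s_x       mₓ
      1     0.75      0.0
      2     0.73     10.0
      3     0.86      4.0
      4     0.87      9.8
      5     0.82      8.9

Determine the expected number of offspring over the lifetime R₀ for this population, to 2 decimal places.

Survivorship from birth: l_x = s_1·s_2·…·s_x.
  l_1 = 0.75000
  l_2 = 0.54750
  l_3 = 0.47085
  l_4 = 0.40964
  l_5 = 0.33590
R₀ = Σ l_x mₓ:
  age 1: 0.75000 × 0.0 = 0.0000
  age 2: 0.54750 × 10.0 = 5.4750
  age 3: 0.47085 × 4.0 = 1.8834
  age 4: 0.40964 × 9.8 = 4.0145
  age 5: 0.33590 × 8.9 = 2.9895
R₀ = 0.0000 + 5.4750 + 1.8834 + 4.0145 + 2.9895 = 14.3624

14.36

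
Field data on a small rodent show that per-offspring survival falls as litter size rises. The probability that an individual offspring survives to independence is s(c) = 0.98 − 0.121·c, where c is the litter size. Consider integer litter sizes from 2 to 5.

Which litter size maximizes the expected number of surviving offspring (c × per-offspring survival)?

4

Expected surviving offspring = c × s(c):
  c=2: 2 × 0.738 = 1.476
  c=3: 3 × 0.617 = 1.851
  c=4: 4 × 0.496 = 1.984
  c=5: 5 × 0.375 = 1.875
Maximum at c = 4 (1.984 surviving offspring).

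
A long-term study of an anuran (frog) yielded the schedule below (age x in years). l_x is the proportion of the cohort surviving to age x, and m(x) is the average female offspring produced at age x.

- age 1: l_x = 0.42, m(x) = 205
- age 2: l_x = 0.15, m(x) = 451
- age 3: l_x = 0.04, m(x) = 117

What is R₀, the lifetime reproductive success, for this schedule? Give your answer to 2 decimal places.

R₀ = Σ l_x m(x):
  age 1: 0.42 × 205 = 86.1000
  age 2: 0.15 × 451 = 67.6500
  age 3: 0.04 × 117 = 4.6800
R₀ = 86.1000 + 67.6500 + 4.6800 = 158.4300

158.43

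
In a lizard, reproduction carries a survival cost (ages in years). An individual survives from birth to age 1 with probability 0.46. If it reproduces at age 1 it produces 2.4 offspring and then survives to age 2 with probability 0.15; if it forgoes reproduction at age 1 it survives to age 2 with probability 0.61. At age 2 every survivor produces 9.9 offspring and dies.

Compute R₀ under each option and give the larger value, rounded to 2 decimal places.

2.78

breed at age 1: R₀ = 0.46 × (2.4 + 0.15 × 9.9) = 0.46 × 3.8850 = 1.7871
delay to age 2: R₀ = 0.46 × (0.61 × 9.9) = 0.46 × 6.0390 = 2.7779
Higher: delay to age 2 (2.7779).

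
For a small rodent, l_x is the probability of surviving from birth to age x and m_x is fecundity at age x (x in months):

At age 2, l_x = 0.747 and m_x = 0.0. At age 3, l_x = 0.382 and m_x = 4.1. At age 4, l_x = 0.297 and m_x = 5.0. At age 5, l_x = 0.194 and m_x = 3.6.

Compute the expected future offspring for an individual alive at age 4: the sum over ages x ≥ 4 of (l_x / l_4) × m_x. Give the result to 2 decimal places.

l_4 = 0.297. Conditional survival from age 4 to x is l_x / l_4.
  x=4: (0.297/0.297) × 5.0 = 5.0000
  x=5: (0.194/0.297) × 3.6 = 2.3515
Sum = 5.0000 + 2.3515 = 7.3515

7.35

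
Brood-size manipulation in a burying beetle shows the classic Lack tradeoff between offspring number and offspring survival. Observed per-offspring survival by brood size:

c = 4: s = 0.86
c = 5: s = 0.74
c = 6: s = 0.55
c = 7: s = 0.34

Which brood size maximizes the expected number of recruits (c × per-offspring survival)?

Expected recruits = c × s(c):
  c=4: 4 × 0.86 = 3.440
  c=5: 5 × 0.74 = 3.700
  c=6: 6 × 0.55 = 3.300
  c=7: 7 × 0.34 = 2.380
Maximum at c = 5 (3.700 recruits).

5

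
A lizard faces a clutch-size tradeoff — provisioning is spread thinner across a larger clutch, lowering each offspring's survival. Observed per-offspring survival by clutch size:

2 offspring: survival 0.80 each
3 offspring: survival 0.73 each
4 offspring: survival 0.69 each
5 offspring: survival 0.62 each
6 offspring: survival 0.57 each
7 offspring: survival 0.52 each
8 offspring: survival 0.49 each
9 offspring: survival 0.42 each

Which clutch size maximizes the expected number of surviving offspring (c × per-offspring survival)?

Expected surviving offspring = c × s(c):
  c=2: 2 × 0.80 = 1.600
  c=3: 3 × 0.73 = 2.190
  c=4: 4 × 0.69 = 2.760
  c=5: 5 × 0.62 = 3.100
  c=6: 6 × 0.57 = 3.420
  c=7: 7 × 0.52 = 3.640
  c=8: 8 × 0.49 = 3.920
  c=9: 9 × 0.42 = 3.780
Maximum at c = 8 (3.920 surviving offspring).

8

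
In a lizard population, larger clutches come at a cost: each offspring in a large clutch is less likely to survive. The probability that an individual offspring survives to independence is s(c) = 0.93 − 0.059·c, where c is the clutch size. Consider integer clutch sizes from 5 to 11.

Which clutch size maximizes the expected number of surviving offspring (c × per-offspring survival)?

8

Expected surviving offspring = c × s(c):
  c=5: 5 × 0.635 = 3.175
  c=6: 6 × 0.576 = 3.456
  c=7: 7 × 0.517 = 3.619
  c=8: 8 × 0.458 = 3.664
  c=9: 9 × 0.399 = 3.591
  c=10: 10 × 0.340 = 3.400
  c=11: 11 × 0.281 = 3.091
Maximum at c = 8 (3.664 surviving offspring).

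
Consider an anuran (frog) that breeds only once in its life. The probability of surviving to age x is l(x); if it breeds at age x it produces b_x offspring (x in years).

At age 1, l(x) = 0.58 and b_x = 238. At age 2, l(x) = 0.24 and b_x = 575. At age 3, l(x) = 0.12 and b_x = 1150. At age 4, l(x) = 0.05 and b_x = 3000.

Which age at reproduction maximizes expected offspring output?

Expected offspring if breeding at age x = l(x) × b_x:
  age 1: 0.58 × 238 = 138.040
  age 2: 0.24 × 575 = 138.000
  age 3: 0.12 × 1150 = 138.000
  age 4: 0.05 × 3000 = 150.000
Maximum at age 4 (150.000).

4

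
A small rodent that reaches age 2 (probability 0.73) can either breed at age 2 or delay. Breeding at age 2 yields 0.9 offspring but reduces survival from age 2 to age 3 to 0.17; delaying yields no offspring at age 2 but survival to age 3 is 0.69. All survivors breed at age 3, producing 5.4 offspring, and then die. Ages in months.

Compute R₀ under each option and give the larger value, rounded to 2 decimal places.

2.72

breed at age 2: R₀ = 0.73 × (0.9 + 0.17 × 5.4) = 0.73 × 1.8180 = 1.3271
delay to age 3: R₀ = 0.73 × (0.69 × 5.4) = 0.73 × 3.7260 = 2.7200
Higher: delay to age 3 (2.7200).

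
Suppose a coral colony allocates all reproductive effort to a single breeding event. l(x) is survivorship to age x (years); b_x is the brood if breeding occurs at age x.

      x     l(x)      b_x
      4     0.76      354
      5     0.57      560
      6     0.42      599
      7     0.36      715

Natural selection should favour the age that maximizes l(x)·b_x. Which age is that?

Expected offspring if breeding at age x = l(x) × b_x:
  age 4: 0.76 × 354 = 269.040
  age 5: 0.57 × 560 = 319.200
  age 6: 0.42 × 599 = 251.580
  age 7: 0.36 × 715 = 257.400
Maximum at age 5 (319.200).

5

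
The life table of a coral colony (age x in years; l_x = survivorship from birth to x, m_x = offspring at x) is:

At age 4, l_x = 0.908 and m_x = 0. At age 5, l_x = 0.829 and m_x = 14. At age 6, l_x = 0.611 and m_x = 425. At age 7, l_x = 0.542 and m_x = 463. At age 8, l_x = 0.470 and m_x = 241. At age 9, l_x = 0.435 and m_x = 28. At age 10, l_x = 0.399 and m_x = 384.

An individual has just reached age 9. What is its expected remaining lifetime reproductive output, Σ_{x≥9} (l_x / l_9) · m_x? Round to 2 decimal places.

l_9 = 0.435. Conditional survival from age 9 to x is l_x / l_9.
  x=9: (0.435/0.435) × 28 = 28.0000
  x=10: (0.399/0.435) × 384 = 352.2207
Sum = 28.0000 + 352.2207 = 380.2207

380.22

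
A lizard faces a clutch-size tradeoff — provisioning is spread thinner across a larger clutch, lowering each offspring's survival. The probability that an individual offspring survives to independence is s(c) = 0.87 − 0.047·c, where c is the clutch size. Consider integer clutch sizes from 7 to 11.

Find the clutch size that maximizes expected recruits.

Expected recruits = c × s(c):
  c=7: 7 × 0.541 = 3.787
  c=8: 8 × 0.494 = 3.952
  c=9: 9 × 0.447 = 4.023
  c=10: 10 × 0.400 = 4.000
  c=11: 11 × 0.353 = 3.883
Maximum at c = 9 (4.023 recruits).

9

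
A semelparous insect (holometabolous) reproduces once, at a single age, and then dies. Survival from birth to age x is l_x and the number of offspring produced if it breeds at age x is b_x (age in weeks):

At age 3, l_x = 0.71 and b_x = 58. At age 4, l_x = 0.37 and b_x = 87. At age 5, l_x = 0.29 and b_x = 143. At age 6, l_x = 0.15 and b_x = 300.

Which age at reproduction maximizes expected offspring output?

Expected offspring if breeding at age x = l_x × b_x:
  age 3: 0.71 × 58 = 41.180
  age 4: 0.37 × 87 = 32.190
  age 5: 0.29 × 143 = 41.470
  age 6: 0.15 × 300 = 45.000
Maximum at age 6 (45.000).

6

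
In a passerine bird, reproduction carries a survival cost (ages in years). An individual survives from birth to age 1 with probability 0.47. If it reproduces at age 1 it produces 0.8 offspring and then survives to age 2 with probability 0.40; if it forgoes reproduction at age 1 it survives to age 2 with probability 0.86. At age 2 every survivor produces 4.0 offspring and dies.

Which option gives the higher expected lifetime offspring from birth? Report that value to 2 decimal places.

1.62

breed at age 1: R₀ = 0.47 × (0.8 + 0.40 × 4.0) = 0.47 × 2.4000 = 1.1280
delay to age 2: R₀ = 0.47 × (0.86 × 4.0) = 0.47 × 3.4400 = 1.6168
Higher: delay to age 2 (1.6168).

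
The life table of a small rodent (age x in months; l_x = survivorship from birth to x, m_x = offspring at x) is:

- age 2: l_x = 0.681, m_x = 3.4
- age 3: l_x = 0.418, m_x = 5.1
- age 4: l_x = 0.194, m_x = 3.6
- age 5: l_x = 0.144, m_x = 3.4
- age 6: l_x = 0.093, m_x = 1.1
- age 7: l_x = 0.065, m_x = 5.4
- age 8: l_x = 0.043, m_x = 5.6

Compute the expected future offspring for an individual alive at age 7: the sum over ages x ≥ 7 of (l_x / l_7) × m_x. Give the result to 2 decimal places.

9.10

l_7 = 0.065. Conditional survival from age 7 to x is l_x / l_7.
  x=7: (0.065/0.065) × 5.4 = 5.4000
  x=8: (0.043/0.065) × 5.6 = 3.7046
Sum = 5.4000 + 3.7046 = 9.1046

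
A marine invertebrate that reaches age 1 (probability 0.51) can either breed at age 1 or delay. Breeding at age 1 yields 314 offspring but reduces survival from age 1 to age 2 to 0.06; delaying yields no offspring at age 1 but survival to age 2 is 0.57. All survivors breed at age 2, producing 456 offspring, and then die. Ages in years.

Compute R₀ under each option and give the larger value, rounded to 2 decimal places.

breed at age 1: R₀ = 0.51 × (314 + 0.06 × 456) = 0.51 × 341.3600 = 174.0936
delay to age 2: R₀ = 0.51 × (0.57 × 456) = 0.51 × 259.9200 = 132.5592
Higher: breed at age 1 (174.0936).

174.09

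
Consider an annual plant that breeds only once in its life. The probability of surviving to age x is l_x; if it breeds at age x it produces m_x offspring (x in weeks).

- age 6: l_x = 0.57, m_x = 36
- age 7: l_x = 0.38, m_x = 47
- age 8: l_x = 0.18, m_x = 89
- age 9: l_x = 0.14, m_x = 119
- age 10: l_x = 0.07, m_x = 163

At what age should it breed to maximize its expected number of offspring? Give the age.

Expected offspring if breeding at age x = l_x × m_x:
  age 6: 0.57 × 36 = 20.520
  age 7: 0.38 × 47 = 17.860
  age 8: 0.18 × 89 = 16.020
  age 9: 0.14 × 119 = 16.660
  age 10: 0.07 × 163 = 11.410
Maximum at age 6 (20.520).

6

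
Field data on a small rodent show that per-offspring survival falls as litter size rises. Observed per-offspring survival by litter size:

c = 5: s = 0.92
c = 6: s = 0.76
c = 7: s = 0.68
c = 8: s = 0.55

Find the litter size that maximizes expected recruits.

7

Expected recruits = c × s(c):
  c=5: 5 × 0.92 = 4.600
  c=6: 6 × 0.76 = 4.560
  c=7: 7 × 0.68 = 4.760
  c=8: 8 × 0.55 = 4.400
Maximum at c = 7 (4.760 recruits).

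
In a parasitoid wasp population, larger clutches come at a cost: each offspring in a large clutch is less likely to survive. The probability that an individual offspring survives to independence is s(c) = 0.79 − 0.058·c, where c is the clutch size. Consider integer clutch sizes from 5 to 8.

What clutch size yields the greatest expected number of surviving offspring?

7

Expected surviving offspring = c × s(c):
  c=5: 5 × 0.500 = 2.500
  c=6: 6 × 0.442 = 2.652
  c=7: 7 × 0.384 = 2.688
  c=8: 8 × 0.326 = 2.608
Maximum at c = 7 (2.688 surviving offspring).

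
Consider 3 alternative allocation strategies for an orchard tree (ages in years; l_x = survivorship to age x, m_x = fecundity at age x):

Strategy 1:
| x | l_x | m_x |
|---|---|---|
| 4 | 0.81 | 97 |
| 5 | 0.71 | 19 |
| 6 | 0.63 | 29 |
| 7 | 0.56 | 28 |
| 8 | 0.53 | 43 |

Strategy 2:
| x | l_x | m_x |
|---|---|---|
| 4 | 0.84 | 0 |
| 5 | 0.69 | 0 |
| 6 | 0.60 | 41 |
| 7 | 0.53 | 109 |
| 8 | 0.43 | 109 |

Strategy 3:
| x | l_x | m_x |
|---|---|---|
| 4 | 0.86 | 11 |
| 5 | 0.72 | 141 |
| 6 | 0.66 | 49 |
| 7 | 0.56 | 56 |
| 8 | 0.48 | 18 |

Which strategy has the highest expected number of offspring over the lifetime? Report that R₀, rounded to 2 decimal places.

Strategy 1: R₀ = 0.81×97 + 0.71×19 + 0.63×29 + 0.56×28 + 0.53×43 = 148.8000
Strategy 2: R₀ = 0.84×0 + 0.69×0 + 0.60×41 + 0.53×109 + 0.43×109 = 129.2400
Strategy 3: R₀ = 0.86×11 + 0.72×141 + 0.66×49 + 0.56×56 + 0.48×18 = 183.3200
Highest R₀: strategy 3 with 183.3200.

183.32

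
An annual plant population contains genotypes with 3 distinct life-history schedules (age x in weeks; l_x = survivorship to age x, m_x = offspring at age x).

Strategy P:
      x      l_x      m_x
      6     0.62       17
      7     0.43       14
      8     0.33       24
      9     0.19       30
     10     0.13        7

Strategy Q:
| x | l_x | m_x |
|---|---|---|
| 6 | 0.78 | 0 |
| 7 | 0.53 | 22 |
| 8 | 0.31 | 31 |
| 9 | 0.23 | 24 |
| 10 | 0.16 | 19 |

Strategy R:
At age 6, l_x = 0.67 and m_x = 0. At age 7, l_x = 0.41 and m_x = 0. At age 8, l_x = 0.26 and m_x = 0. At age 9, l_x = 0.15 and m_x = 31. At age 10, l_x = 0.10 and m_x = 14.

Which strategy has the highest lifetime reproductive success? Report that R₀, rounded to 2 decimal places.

Strategy P: R₀ = 0.62×17 + 0.43×14 + 0.33×24 + 0.19×30 + 0.13×7 = 31.0900
Strategy Q: R₀ = 0.78×0 + 0.53×22 + 0.31×31 + 0.23×24 + 0.16×19 = 29.8300
Strategy R: R₀ = 0.67×0 + 0.41×0 + 0.26×0 + 0.15×31 + 0.10×14 = 6.0500
Highest R₀: strategy P with 31.0900.

31.09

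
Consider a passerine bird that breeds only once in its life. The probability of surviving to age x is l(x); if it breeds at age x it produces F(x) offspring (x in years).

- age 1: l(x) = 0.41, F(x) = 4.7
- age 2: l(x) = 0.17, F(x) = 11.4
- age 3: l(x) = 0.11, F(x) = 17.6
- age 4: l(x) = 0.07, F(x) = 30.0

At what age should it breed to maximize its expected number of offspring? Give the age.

Expected offspring if breeding at age x = l(x) × F(x):
  age 1: 0.41 × 4.7 = 1.927
  age 2: 0.17 × 11.4 = 1.938
  age 3: 0.11 × 17.6 = 1.936
  age 4: 0.07 × 30.0 = 2.100
Maximum at age 4 (2.100).

4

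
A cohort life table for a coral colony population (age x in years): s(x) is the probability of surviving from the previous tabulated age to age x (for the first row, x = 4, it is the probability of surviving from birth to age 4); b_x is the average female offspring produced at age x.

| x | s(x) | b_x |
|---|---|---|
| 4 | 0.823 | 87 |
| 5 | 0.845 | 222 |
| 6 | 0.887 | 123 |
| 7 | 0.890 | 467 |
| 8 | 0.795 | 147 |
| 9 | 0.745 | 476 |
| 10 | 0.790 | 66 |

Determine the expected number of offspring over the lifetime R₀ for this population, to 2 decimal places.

Survivorship from birth: l_x = s_4·s_5·…·s_x.
  l_4 = 0.82300
  l_5 = 0.69543
  l_6 = 0.61685
  l_7 = 0.54900
  l_8 = 0.43645
  l_9 = 0.32516
  l_10 = 0.25687
R₀ = Σ l_x b_x:
  age 4: 0.82300 × 87 = 71.6010
  age 5: 0.69543 × 222 = 154.3855
  age 6: 0.61685 × 123 = 75.8726
  age 7: 0.54900 × 467 = 256.3830
  age 8: 0.43645 × 147 = 64.1582
  age 9: 0.32516 × 476 = 154.7762
  age 10: 0.25687 × 66 = 16.9534
R₀ = 71.6010 + 154.3855 + 75.8726 + 256.3830 + 64.1582 + 154.7762 + 16.9534 = 794.1297

794.13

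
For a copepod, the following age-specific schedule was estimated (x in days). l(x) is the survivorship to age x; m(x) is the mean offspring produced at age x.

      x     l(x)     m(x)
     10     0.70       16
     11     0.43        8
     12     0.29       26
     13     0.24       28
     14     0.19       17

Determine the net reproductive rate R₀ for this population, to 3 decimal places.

32.130

R₀ = Σ l(x) m(x):
  age 10: 0.70 × 16 = 11.2000
  age 11: 0.43 × 8 = 3.4400
  age 12: 0.29 × 26 = 7.5400
  age 13: 0.24 × 28 = 6.7200
  age 14: 0.19 × 17 = 3.2300
R₀ = 11.2000 + 3.4400 + 7.5400 + 6.7200 + 3.2300 = 32.1300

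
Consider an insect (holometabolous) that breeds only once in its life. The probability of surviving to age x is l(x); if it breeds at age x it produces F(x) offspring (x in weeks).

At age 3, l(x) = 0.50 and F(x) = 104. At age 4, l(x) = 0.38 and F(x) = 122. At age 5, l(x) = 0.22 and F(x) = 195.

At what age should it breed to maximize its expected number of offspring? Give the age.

Expected offspring if breeding at age x = l(x) × F(x):
  age 3: 0.50 × 104 = 52.000
  age 4: 0.38 × 122 = 46.360
  age 5: 0.22 × 195 = 42.900
Maximum at age 3 (52.000).

3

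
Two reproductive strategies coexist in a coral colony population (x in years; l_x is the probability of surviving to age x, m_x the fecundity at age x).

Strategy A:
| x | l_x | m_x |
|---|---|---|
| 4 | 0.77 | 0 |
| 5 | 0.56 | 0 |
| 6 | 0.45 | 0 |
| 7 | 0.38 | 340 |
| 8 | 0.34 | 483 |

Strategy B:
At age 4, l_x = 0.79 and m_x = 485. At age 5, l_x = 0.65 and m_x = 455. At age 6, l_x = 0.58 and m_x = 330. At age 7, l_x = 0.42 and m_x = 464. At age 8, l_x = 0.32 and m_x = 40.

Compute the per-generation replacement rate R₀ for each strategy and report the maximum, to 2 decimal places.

Strategy A: R₀ = 0.77×0 + 0.56×0 + 0.45×0 + 0.38×340 + 0.34×483 = 293.4200
Strategy B: R₀ = 0.79×485 + 0.65×455 + 0.58×330 + 0.42×464 + 0.32×40 = 1077.9800
Highest R₀: strategy B with 1077.9800.

1077.98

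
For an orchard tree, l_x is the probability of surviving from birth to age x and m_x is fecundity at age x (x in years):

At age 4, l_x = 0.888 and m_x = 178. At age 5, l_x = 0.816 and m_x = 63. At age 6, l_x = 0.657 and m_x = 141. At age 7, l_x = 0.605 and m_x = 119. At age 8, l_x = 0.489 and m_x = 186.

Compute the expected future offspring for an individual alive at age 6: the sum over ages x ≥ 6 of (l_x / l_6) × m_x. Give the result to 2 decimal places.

389.02

l_6 = 0.657. Conditional survival from age 6 to x is l_x / l_6.
  x=6: (0.657/0.657) × 141 = 141.0000
  x=7: (0.605/0.657) × 119 = 109.5814
  x=8: (0.489/0.657) × 186 = 138.4384
Sum = 141.0000 + 109.5814 + 138.4384 = 389.0198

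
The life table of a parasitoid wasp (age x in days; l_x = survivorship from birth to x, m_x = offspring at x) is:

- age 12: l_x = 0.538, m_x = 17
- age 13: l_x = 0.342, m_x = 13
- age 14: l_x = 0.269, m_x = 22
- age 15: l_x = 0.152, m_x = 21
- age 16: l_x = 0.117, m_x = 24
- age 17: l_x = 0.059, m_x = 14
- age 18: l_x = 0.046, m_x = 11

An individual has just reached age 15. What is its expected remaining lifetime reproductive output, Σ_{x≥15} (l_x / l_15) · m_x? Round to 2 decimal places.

48.24

l_15 = 0.152. Conditional survival from age 15 to x is l_x / l_15.
  x=15: (0.152/0.152) × 21 = 21.0000
  x=16: (0.117/0.152) × 24 = 18.4737
  x=17: (0.059/0.152) × 14 = 5.4342
  x=18: (0.046/0.152) × 11 = 3.3289
Sum = 21.0000 + 18.4737 + 5.4342 + 3.3289 = 48.2368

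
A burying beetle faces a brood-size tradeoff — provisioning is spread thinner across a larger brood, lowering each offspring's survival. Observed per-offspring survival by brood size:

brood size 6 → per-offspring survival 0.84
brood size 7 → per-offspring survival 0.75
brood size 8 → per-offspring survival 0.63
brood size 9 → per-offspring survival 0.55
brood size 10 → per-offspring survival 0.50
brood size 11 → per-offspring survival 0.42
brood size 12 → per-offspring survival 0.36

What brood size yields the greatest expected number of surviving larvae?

7

Expected surviving larvae = c × s(c):
  c=6: 6 × 0.84 = 5.040
  c=7: 7 × 0.75 = 5.250
  c=8: 8 × 0.63 = 5.040
  c=9: 9 × 0.55 = 4.950
  c=10: 10 × 0.50 = 5.000
  c=11: 11 × 0.42 = 4.620
  c=12: 12 × 0.36 = 4.320
Maximum at c = 7 (5.250 surviving larvae).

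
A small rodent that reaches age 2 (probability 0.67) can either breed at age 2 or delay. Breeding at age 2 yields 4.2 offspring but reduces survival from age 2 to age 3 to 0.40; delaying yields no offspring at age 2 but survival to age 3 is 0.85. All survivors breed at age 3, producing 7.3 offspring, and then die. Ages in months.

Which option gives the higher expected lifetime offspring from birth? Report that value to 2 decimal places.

breed at age 2: R₀ = 0.67 × (4.2 + 0.40 × 7.3) = 0.67 × 7.1200 = 4.7704
delay to age 3: R₀ = 0.67 × (0.85 × 7.3) = 0.67 × 6.2050 = 4.1574
Higher: breed at age 2 (4.7704).

4.77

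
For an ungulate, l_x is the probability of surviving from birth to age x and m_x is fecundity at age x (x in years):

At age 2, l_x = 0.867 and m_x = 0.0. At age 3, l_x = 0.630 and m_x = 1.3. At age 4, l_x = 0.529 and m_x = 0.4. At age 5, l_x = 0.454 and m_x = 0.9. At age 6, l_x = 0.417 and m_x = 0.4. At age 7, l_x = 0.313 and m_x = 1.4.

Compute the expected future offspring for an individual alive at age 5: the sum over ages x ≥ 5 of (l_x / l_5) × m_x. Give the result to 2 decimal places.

l_5 = 0.454. Conditional survival from age 5 to x is l_x / l_5.
  x=5: (0.454/0.454) × 0.9 = 0.9000
  x=6: (0.417/0.454) × 0.4 = 0.3674
  x=7: (0.313/0.454) × 1.4 = 0.9652
Sum = 0.9000 + 0.3674 + 0.9652 = 2.2326

2.23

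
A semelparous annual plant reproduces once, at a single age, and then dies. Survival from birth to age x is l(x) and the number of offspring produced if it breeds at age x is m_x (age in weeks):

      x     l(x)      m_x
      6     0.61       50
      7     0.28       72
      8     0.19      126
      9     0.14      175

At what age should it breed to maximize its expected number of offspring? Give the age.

Expected offspring if breeding at age x = l(x) × m_x:
  age 6: 0.61 × 50 = 30.500
  age 7: 0.28 × 72 = 20.160
  age 8: 0.19 × 126 = 23.940
  age 9: 0.14 × 175 = 24.500
Maximum at age 6 (30.500).

6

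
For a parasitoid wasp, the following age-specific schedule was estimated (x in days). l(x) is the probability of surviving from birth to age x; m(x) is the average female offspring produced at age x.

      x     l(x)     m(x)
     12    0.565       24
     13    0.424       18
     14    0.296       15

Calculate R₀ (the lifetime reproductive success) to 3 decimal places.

25.632

R₀ = Σ l(x) m(x):
  age 12: 0.565 × 24 = 13.5600
  age 13: 0.424 × 18 = 7.6320
  age 14: 0.296 × 15 = 4.4400
R₀ = 13.5600 + 7.6320 + 4.4400 = 25.6320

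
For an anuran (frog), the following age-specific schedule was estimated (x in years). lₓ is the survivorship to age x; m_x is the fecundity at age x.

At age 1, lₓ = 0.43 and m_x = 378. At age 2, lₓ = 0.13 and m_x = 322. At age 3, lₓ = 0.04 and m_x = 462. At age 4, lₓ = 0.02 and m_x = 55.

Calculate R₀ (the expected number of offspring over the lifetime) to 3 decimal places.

R₀ = Σ lₓ m_x:
  age 1: 0.43 × 378 = 162.5400
  age 2: 0.13 × 322 = 41.8600
  age 3: 0.04 × 462 = 18.4800
  age 4: 0.02 × 55 = 1.1000
R₀ = 162.5400 + 41.8600 + 18.4800 + 1.1000 = 223.9800

223.980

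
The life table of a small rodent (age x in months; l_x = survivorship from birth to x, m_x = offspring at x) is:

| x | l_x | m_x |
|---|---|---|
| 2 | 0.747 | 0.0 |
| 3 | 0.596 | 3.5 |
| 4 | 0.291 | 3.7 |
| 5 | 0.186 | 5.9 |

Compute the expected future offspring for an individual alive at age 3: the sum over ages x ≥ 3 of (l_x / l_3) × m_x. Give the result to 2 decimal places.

l_3 = 0.596. Conditional survival from age 3 to x is l_x / l_3.
  x=3: (0.596/0.596) × 3.5 = 3.5000
  x=4: (0.291/0.596) × 3.7 = 1.8065
  x=5: (0.186/0.596) × 5.9 = 1.8413
Sum = 3.5000 + 1.8065 + 1.8413 = 7.1478

7.15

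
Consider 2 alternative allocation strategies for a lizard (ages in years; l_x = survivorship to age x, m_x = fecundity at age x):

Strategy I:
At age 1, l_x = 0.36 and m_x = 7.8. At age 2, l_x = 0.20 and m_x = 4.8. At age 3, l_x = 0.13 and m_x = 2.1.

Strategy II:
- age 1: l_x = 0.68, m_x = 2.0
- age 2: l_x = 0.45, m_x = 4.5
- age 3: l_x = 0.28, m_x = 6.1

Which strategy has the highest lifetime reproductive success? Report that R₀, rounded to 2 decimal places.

Strategy I: R₀ = 0.36×7.8 + 0.20×4.8 + 0.13×2.1 = 4.0410
Strategy II: R₀ = 0.68×2.0 + 0.45×4.5 + 0.28×6.1 = 5.0930
Highest R₀: strategy II with 5.0930.

5.09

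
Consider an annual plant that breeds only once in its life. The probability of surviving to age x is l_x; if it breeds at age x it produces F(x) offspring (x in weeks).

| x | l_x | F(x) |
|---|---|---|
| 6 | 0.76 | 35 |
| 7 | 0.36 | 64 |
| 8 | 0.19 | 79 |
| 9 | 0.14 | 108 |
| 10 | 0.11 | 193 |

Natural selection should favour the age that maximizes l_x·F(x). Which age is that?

Expected offspring if breeding at age x = l_x × F(x):
  age 6: 0.76 × 35 = 26.600
  age 7: 0.36 × 64 = 23.040
  age 8: 0.19 × 79 = 15.010
  age 9: 0.14 × 108 = 15.120
  age 10: 0.11 × 193 = 21.230
Maximum at age 6 (26.600).

6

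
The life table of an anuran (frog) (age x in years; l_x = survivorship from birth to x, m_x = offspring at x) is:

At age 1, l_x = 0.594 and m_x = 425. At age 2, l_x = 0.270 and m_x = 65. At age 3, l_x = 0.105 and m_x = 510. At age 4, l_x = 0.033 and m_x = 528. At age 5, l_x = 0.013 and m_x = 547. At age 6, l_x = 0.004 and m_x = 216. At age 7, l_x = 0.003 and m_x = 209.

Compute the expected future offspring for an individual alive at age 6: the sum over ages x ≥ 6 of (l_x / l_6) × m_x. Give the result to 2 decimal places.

372.75

l_6 = 0.004. Conditional survival from age 6 to x is l_x / l_6.
  x=6: (0.004/0.004) × 216 = 216.0000
  x=7: (0.003/0.004) × 209 = 156.7500
Sum = 216.0000 + 156.7500 = 372.7500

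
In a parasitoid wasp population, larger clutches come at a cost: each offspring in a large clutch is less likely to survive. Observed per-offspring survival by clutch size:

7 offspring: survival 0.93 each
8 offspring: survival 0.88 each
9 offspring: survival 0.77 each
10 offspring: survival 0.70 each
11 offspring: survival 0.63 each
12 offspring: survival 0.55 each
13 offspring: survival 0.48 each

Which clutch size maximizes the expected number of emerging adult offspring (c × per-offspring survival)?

Expected emerging adult offspring = c × s(c):
  c=7: 7 × 0.93 = 6.510
  c=8: 8 × 0.88 = 7.040
  c=9: 9 × 0.77 = 6.930
  c=10: 10 × 0.70 = 7.000
  c=11: 11 × 0.63 = 6.930
  c=12: 12 × 0.55 = 6.600
  c=13: 13 × 0.48 = 6.240
Maximum at c = 8 (7.040 emerging adult offspring).

8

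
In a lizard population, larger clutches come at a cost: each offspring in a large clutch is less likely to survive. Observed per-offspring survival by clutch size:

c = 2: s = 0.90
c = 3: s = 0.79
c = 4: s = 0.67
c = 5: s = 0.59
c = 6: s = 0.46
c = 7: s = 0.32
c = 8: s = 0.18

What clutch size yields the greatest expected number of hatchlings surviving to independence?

5

Expected hatchlings surviving to independence = c × s(c):
  c=2: 2 × 0.90 = 1.800
  c=3: 3 × 0.79 = 2.370
  c=4: 4 × 0.67 = 2.680
  c=5: 5 × 0.59 = 2.950
  c=6: 6 × 0.46 = 2.760
  c=7: 7 × 0.32 = 2.240
  c=8: 8 × 0.18 = 1.440
Maximum at c = 5 (2.950 hatchlings surviving to independence).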